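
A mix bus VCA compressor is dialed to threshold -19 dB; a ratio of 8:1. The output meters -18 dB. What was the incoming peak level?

-11 dB

Post-compression overshoot = -18 − (-19) = 1 dB.
Before 8:1 compression the overshoot was 1 × 8 = 8 dB, so input = -19 + 8 = -11 dB.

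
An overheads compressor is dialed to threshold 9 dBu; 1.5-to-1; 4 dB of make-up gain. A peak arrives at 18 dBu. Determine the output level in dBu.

The input is 9 dB above the 9 dBu threshold.
At 1.5:1 the overshoot is divided by 1.5, leaving 6 dB above threshold.
That puts the output at 15 dBu; make-up adds 4 dB, giving 19 dBu.

19 dBu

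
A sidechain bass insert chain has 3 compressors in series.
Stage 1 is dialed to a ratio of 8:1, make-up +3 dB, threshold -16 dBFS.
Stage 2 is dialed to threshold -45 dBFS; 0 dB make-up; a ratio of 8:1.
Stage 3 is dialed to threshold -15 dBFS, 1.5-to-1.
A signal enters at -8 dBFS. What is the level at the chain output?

Stage 1: 8 dB above -16 dBFS, reduced 8:1 to 1 dB above → -15 dBFS; +3 dB make-up → -12 dBFS.
Stage 2: overshoot 33 dB → 33/8 = 4.125 dB → -40.875 dBFS.
Stage 3: below threshold (-40.875 ≤ -15); passes unchanged; output -40.875 dBFS.

-40.875 dBFS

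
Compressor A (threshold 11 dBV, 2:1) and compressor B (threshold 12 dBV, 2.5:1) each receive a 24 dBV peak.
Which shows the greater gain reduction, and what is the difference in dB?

A: 13 dB over, compressed to 6.5 dB over, so 6.5 dB of GR.
B: 12 dB over, compressed to 4.8 dB over, so 7.2 dB of GR.
Difference: 0.7 dB in favour of B.

B, by 0.7 dB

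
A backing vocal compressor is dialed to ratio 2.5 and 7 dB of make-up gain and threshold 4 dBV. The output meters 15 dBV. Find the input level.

Before make-up, the level was 15 − 7 = 8 dBV.
The compressed level sits 8 − 4 = 4 dB over threshold.
Undo the ratio: input overshoot = 4 × 2.5 = 10 dB, giving input = 14 dBV.

14 dBV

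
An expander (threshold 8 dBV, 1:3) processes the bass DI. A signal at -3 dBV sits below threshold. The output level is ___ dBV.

The input is 11 dB below the 8 dBV threshold.
A 1:3 expander multiplies undershoot by 3: 11 × 3 = 33 dB below threshold.
Output = 8 − 33 = -25 dBV.

-25 dBV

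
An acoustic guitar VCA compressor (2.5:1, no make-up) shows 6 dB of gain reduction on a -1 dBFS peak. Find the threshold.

-11 dBFS

Let T be the threshold. Output overshoot = (input overshoot)/R, so -7 − T = (-1 − T)/2.5.
2.5·(-7 − T) = -1 − T → 1.5·T = -17.5 − (-1) = -16.5.
T = -16.5/1.5 = -11 dBFS.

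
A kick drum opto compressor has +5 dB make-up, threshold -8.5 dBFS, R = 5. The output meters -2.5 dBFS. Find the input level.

Before make-up, the level was -2.5 − 5 = -7.5 dBFS.
That's 1 dB above the -8.5 dBFS threshold.
Input overshoot = R × output overshoot = 5 dB → input = -8.5 + 5 = -3.5 dBFS.

-3.5 dBFS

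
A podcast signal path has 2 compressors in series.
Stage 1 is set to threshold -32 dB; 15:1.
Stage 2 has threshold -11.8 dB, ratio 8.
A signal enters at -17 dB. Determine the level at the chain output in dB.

Stage 1: 15 dB above -32 dB, reduced 15:1 to 1 dB above → -31 dB.
Stage 2: -31 dB ≤ -11.8 dB, so stage 2 doesn't engage; output -31 dB.

-31 dB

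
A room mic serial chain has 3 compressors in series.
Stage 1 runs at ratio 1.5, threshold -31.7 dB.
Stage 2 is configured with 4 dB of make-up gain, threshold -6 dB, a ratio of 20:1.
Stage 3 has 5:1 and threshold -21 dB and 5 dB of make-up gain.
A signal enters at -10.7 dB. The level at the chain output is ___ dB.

Stage 1: -10.7 dB is 21 dB over -31.7 dB; at 1.5:1 that becomes 14 dB over, giving -17.7 dB.
Stage 2: below threshold (-17.7 ≤ -6); passes unchanged; make-up brings it to -13.7 dB.
Stage 3: overshoot 7.3 dB → 7.3/5 = 1.46 dB → -19.54 dB; +5 dB make-up → -14.54 dB.

-14.54 dB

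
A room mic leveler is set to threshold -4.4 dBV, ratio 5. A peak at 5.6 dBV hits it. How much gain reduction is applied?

8 dB

The signal is 10 dB above threshold.
After 5:1 compression the overshoot becomes 10/5 = 2 dB.
So the signal is attenuated by 10 − 2 = 8 dB.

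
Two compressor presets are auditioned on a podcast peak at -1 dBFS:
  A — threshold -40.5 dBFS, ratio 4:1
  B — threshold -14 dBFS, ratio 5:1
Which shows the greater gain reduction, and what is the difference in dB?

A, by 19.225 dB

A: GR = 39.5 − 39.5/4 = 29.625 dB.
B: GR = 13 − 13/5 = 10.4 dB.
Difference: 19.225 dB in favour of A.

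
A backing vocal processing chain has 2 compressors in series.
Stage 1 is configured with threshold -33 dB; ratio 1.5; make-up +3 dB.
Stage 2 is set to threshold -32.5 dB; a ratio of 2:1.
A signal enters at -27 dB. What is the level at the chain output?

Stage 1: -27 dB is 6 dB over -33 dB; at 1.5:1 that becomes 4 dB over, giving -29 dB; +3 dB make-up → -26 dB.
Stage 2: 6.5 dB above -32.5 dB, reduced 2:1 to 3.25 dB above → -29.25 dB.

-29.25 dB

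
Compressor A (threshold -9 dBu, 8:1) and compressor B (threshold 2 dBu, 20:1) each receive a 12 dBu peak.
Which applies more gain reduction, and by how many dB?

A, by 8.875 dB

A: GR = 21 − 21/8 = 18.375 dB.
B: GR = 10 − 10/20 = 9.5 dB.
Difference: 8.875 dB in favour of A.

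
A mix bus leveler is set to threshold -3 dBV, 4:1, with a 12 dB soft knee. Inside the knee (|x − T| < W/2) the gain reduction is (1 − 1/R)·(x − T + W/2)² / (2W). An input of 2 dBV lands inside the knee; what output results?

x − T + W/2 = 2 − (-3) + 6 = 11.
GR = (1 − 1/4) × 11² / 24 = 0.75 × 121 / 24 = 3.78125 dB.
Output = 2 − 3.78125 = -1.78125 dBV.

-1.78125 dBV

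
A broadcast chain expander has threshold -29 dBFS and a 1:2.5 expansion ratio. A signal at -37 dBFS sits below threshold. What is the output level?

Below threshold, a 1:2.5 expander applies gain = (2.5−1)×(T − x) of attenuation.
(2.5−1) × 8 = 12 dB, so output = -37 − 12 = -49 dBFS.

-49 dBFS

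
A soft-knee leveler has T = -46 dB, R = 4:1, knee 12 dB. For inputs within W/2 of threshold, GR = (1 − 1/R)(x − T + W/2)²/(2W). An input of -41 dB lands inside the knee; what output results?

x − T + W/2 = -41 − (-46) + 6 = 11.
GR = (1 − 1/4) × 11² / 24 = 0.75 × 121 / 24 = 3.78125 dB.
Output = -41 − 3.78125 = -44.78125 dB.

-44.78125 dB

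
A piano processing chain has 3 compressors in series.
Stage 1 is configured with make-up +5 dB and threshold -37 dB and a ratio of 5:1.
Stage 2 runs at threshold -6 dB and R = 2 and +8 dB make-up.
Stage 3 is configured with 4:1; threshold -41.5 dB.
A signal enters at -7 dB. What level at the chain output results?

Stage 1: overshoot 30 dB → 30/5 = 6 dB → -31 dB; +5 dB make-up → -26 dB.
Stage 2: below threshold (-26 ≤ -6); passes unchanged; make-up brings it to -18 dB.
Stage 3: 23.5 dB above -41.5 dB, reduced 4:1 to 5.875 dB above → -35.625 dB.

-35.625 dB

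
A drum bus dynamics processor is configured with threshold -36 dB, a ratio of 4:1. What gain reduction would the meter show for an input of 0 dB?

Overshoot = 0 − (-36) = 36 dB.
A 4:1 ratio leaves 9 dB of that excess.
So the signal is attenuated by 36 − 9 = 27 dB.

27 dB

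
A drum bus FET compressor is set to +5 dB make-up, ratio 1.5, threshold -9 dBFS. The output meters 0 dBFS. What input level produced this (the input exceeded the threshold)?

Stripping the +5 dB make-up gives -5 dBFS at the gain stage.
The compressed level sits -5 − (-9) = 4 dB over threshold.
Before 1.5:1 compression the overshoot was 4 × 1.5 = 6 dB, so input = -9 + 6 = -3 dBFS.

-3 dBFS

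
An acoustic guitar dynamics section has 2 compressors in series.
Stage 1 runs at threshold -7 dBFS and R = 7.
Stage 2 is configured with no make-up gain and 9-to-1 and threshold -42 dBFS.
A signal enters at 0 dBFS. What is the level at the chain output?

-38 dBFS

Stage 1: overshoot 7 dB → 7/7 = 1 dB → -6 dBFS.
Stage 2: -6 dBFS is 36 dB over -42 dBFS; at 9:1 that becomes 4 dB over, giving -38 dBFS.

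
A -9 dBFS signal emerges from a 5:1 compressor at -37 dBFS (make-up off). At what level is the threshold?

Input is 35 dB above T (since output overshoot × R = input overshoot: (-37 − T)·5 = -9 − T gives T = -44 dBFS).
Check: -44 + (-9 − (-44))/5 = -44 + 7 = -37 dBFS. ✓

-44 dBFS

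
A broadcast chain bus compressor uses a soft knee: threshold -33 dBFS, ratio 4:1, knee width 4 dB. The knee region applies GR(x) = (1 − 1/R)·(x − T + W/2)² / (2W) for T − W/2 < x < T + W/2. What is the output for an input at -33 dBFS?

x − T + W/2 = -33 − (-33) + 2 = 2.
GR = (1 − 1/4) × 2² / 8 = 0.75 × 4 / 8 = 0.375 dB.
Output = -33 − 0.375 = -33.375 dBFS.

-33.375 dBFS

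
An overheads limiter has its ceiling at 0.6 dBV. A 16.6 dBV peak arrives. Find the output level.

0.6 dBV

A brickwall limiter is an ∞:1 compressor: any input above the ceiling is clamped to 0.6 dBV.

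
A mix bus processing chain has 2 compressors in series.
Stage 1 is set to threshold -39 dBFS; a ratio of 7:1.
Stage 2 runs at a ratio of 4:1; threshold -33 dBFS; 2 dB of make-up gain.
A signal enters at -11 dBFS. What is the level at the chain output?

Stage 1: -11 dBFS is 28 dB over -39 dBFS; at 7:1 that becomes 4 dB over, giving -35 dBFS.
Stage 2: -35 dBFS ≤ -33 dBFS, so stage 2 doesn't engage; make-up brings it to -33 dBFS.

-33 dBFS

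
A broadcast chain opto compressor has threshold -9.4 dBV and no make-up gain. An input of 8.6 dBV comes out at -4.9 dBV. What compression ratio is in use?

Input overshoot = 8.6 − (-9.4) = 18 dB; output overshoot = -4.9 − (-9.4) = 4.5 dB.
Ratio = 18 / 4.5 = 4.

4:1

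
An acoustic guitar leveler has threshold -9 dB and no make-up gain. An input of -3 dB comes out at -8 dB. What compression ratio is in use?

Input overshoot = -3 − (-9) = 6 dB; output overshoot = -8 − (-9) = 1 dB.
Ratio = 6 / 1 = 6.

6:1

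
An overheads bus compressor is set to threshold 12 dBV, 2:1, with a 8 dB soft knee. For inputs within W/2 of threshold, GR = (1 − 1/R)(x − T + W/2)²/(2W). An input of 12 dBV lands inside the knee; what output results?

11.5 dBV

x − T + W/2 = 12 − 12 + 4 = 4.
GR = (1 − 1/2) × 4² / 16 = 0.5 × 16 / 16 = 0.5 dB.
Output = 12 − 0.5 = 11.5 dBV.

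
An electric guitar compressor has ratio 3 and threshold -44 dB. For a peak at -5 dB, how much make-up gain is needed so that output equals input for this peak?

Without make-up, output = threshold + overshoot/3 = -44 + 13 = -31 dB.
Gap to target: 26 dB.

26 dB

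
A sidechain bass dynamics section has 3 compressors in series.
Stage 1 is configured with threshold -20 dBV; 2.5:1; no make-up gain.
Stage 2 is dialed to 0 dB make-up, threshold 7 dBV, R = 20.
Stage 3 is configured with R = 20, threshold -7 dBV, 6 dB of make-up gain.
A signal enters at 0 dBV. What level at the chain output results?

-6 dBV

Stage 1: 20 dB above -20 dBV, reduced 2.5:1 to 8 dB above → -12 dBV.
Stage 2: below threshold (-12 ≤ 7); passes unchanged; output -12 dBV.
Stage 3: -12 dBV is at or below the -7 dBV threshold — no compression; make-up brings it to -6 dBV.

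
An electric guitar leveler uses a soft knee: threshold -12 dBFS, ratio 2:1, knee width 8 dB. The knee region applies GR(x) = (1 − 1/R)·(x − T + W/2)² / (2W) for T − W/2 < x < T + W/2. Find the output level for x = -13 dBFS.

-13.28125 dBFS

x − T + W/2 = -13 − (-12) + 4 = 3.
GR = (1 − 1/2) × 3² / 16 = 0.5 × 9 / 16 = 0.28125 dB.
Output = -13 − 0.28125 = -13.28125 dBFS.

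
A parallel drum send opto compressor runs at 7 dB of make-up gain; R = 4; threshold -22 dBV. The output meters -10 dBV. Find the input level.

-2 dBV

Stripping the +7 dB make-up gives -17 dBV at the gain stage.
Post-compression overshoot = -17 − (-22) = 5 dB.
Input overshoot = R × output overshoot = 20 dB → input = -22 + 20 = -2 dBV.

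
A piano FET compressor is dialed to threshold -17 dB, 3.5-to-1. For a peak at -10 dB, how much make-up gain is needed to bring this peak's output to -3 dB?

The peak compresses to -17 + 7/3.5 = -15 dB.
To reach -3 dB requires -3 − (-15) = 12 dB of make-up.

12 dB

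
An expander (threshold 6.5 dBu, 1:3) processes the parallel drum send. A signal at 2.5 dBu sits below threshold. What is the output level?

-5.5 dBu

Undershoot = 6.5 − 2.5 = 4 dB.
At 1:3, that expands to 12 dB under threshold.
Output = 6.5 − 12 = -5.5 dBu.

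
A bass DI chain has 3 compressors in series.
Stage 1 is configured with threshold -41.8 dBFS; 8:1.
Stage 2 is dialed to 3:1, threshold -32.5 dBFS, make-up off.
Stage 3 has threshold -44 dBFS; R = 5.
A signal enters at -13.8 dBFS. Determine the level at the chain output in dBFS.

Stage 1: 28 dB above -41.8 dBFS, reduced 8:1 to 3.5 dB above → -38.3 dBFS.
Stage 2: -38.3 dBFS is at or below the -32.5 dBFS threshold — no compression; output -38.3 dBFS.
Stage 3: overshoot 5.7 dB → 5.7/5 = 1.14 dB → -42.86 dBFS.

-42.86 dBFS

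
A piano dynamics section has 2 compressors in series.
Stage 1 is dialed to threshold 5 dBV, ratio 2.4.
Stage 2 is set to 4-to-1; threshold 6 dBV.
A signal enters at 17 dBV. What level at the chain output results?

7 dBV

Stage 1: 12 dB above 5 dBV, reduced 2.4:1 to 5 dB above → 10 dBV.
Stage 2: 4 dB above 6 dBV, reduced 4:1 to 1 dB above → 7 dBV.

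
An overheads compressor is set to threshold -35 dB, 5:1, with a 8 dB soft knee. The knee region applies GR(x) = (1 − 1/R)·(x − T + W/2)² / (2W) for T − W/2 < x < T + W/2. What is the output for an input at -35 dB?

-35.8 dB

x − T + W/2 = -35 − (-35) + 4 = 4.
GR = (1 − 1/5) × 4² / 16 = 0.8 × 16 / 16 = 0.8 dB.
Output = -35 − 0.8 = -35.8 dB.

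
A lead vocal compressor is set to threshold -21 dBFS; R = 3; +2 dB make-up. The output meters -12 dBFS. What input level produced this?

Remove make-up: -12 − 2 = -14 dBFS.
That's 7 dB above the -21 dBFS threshold.
Input overshoot = R × output overshoot = 21 dB → input = -21 + 21 = 0 dBFS.

0 dBFS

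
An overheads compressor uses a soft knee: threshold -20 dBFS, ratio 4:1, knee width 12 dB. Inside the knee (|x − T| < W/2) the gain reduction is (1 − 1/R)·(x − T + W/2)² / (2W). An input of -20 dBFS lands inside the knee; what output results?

-21.125 dBFS

x − T + W/2 = -20 − (-20) + 6 = 6.
GR = (1 − 1/4) × 6² / 24 = 0.75 × 36 / 24 = 1.125 dB.
Output = -20 − 1.125 = -21.125 dBFS.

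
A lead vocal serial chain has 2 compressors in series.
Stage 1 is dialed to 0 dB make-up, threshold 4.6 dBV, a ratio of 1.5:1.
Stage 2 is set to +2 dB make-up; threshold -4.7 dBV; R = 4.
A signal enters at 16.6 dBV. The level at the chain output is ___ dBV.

Stage 1: 12 dB above 4.6 dBV, reduced 1.5:1 to 8 dB above → 12.6 dBV.
Stage 2: 12.6 dBV is 17.3 dB over -4.7 dBV; at 4:1 that becomes 4.325 dB over, giving -0.375 dBV; +2 dB make-up → 1.625 dBV.

1.625 dBV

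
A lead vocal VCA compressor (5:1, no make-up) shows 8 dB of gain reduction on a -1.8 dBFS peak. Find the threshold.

-11.8 dBFS

Gain reduction = -1.8 − (-9.8) = 8 dB; output overshoot = GR / (R − 1) = 8 / 4 = 2 dB.
Threshold = output − output overshoot = -9.8 − 2 = -11.8 dBFS.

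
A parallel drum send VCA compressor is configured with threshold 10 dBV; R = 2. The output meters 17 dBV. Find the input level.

That's 7 dB above the 10 dBV threshold.
Undo the ratio: input overshoot = 7 × 2 = 14 dB, giving input = 24 dBV.

24 dBV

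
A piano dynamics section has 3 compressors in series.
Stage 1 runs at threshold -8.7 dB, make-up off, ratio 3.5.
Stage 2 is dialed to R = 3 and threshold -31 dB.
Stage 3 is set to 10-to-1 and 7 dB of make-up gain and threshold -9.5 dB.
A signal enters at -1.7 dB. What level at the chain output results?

-15.9 dB

Stage 1: 7 dB above -8.7 dB, reduced 3.5:1 to 2 dB above → -6.7 dB.
Stage 2: -6.7 dB is 24.3 dB over -31 dB; at 3:1 that becomes 8.1 dB over, giving -22.9 dB.
Stage 3: -22.9 dB ≤ -9.5 dB, so stage 3 doesn't engage; make-up brings it to -15.9 dB.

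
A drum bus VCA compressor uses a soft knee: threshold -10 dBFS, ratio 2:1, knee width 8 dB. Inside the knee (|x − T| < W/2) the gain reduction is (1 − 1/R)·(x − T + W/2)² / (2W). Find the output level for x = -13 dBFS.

x − T + W/2 = -13 − (-10) + 4 = 1.
GR = (1 − 1/2) × 1² / 16 = 0.5 × 1 / 16 = 0.03125 dB.
Output = -13 − 0.03125 = -13.03125 dBFS.

-13.03125 dBFS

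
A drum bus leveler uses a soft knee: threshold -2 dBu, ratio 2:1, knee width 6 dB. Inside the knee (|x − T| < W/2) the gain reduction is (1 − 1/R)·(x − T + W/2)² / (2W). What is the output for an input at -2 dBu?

x − T + W/2 = -2 − (-2) + 3 = 3.
GR = (1 − 1/2) × 3² / 12 = 0.5 × 9 / 12 = 0.375 dB.
Output = -2 − 0.375 = -2.375 dBu.

-2.375 dBu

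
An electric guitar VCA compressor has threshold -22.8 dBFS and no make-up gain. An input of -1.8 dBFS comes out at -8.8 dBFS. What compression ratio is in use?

1.5:1

Input overshoot = -1.8 − (-22.8) = 21 dB; output overshoot = -8.8 − (-22.8) = 14 dB.
Ratio = 21 / 14 = 1.5.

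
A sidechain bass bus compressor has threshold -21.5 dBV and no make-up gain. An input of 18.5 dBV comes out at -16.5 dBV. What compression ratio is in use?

8:1

Input overshoot = 18.5 − (-21.5) = 40 dB; output overshoot = -16.5 − (-21.5) = 5 dB.
Ratio = 40 / 5 = 8.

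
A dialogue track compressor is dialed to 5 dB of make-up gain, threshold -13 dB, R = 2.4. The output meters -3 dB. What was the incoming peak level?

Before make-up, the level was -3 − 5 = -8 dB.
Post-compression overshoot = -8 − (-13) = 5 dB.
Input overshoot = R × output overshoot = 12 dB → input = -13 + 12 = -1 dB.

-1 dB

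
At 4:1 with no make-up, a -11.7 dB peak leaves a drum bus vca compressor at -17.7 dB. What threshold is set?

-19.7 dB

Let T be the threshold. Output overshoot = (input overshoot)/R, so -17.7 − T = (-11.7 − T)/4.
4·(-17.7 − T) = -11.7 − T → 3·T = -70.8 − (-11.7) = -59.1.
T = -59.1/3 = -19.7 dB.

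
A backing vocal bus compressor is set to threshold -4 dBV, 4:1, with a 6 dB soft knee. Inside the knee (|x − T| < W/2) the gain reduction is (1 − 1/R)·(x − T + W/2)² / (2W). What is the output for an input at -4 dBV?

-4.5625 dBV

x − T + W/2 = -4 − (-4) + 3 = 3.
GR = (1 − 1/4) × 3² / 12 = 0.75 × 9 / 12 = 0.5625 dB.
Output = -4 − 0.5625 = -4.5625 dBV.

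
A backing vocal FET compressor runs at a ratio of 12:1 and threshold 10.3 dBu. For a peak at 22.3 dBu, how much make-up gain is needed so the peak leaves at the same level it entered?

11 dB

Overshoot 12 dB → 12/12 = 1 dB after compression, so the compressed level is 10.3 + 1 = 11.3 dBu.
Make-up = target − compressed = 22.3 − 11.3 = 11 dB.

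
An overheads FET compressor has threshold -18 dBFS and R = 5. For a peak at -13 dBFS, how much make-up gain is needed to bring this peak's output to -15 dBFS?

Without make-up, output = threshold + overshoot/5 = -18 + 1 = -17 dBFS.
Gap to target: 2 dB.

2 dB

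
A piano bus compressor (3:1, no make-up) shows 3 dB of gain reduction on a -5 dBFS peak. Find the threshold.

Let T be the threshold. Output overshoot = (input overshoot)/R, so -8 − T = (-5 − T)/3.
3·(-8 − T) = -5 − T → 2·T = -24 − (-5) = -19.
T = -19/2 = -9.5 dBFS.

-9.5 dBFS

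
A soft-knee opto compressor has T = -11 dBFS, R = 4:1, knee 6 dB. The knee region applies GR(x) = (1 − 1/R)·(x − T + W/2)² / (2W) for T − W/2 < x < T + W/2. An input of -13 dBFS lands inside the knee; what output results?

x − T + W/2 = -13 − (-11) + 3 = 1.
GR = (1 − 1/4) × 1² / 12 = 0.75 × 1 / 12 = 0.0625 dB.
Output = -13 − 0.0625 = -13.0625 dBFS.

-13.0625 dBFS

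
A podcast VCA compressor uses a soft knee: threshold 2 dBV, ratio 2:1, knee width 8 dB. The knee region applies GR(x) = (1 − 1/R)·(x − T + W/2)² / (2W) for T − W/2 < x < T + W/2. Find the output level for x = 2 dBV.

x − T + W/2 = 2 − 2 + 4 = 4.
GR = (1 − 1/2) × 4² / 16 = 0.5 × 16 / 16 = 0.5 dB.
Output = 2 − 0.5 = 1.5 dBV.

1.5 dBV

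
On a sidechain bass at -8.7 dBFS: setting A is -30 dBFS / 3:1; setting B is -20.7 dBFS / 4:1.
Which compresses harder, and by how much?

A: GR = 21.3 − 21.3/3 = 14.2 dB.
B: GR = 12 − 12/4 = 9 dB.
Difference: 5.2 dB in favour of A.

A, by 5.2 dB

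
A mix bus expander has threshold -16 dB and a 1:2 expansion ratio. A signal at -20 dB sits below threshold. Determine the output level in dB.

Below threshold, a 1:2 expander applies gain = (2−1)×(T − x) of attenuation.
(2−1) × 4 = 4 dB, so output = -20 − 4 = -24 dB.

-24 dB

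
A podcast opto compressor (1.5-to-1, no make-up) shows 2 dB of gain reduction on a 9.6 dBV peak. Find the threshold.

3.6 dBV

Input is 6 dB above T (since output overshoot × R = input overshoot: (7.6 − T)·1.5 = 9.6 − T gives T = 3.6 dBV).
Check: 3.6 + (9.6 − 3.6)/1.5 = 3.6 + 4 = 7.6 dBV. ✓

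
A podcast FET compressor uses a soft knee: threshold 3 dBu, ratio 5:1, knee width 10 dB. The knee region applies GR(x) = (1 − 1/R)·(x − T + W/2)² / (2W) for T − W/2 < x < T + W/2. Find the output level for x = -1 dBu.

-1.04 dBu

x − T + W/2 = -1 − 3 + 5 = 1.
GR = (1 − 1/5) × 1² / 20 = 0.8 × 1 / 20 = 0.04 dB.
Output = -1 − 0.04 = -1.04 dBu.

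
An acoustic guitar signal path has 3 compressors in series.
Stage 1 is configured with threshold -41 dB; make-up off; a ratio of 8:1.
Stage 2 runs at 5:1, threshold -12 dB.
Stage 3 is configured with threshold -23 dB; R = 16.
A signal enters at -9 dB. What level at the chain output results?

Stage 1: overshoot 32 dB → 32/8 = 4 dB → -37 dB.
Stage 2: -37 dB ≤ -12 dB, so stage 2 doesn't engage; output -37 dB.
Stage 3: -37 dB ≤ -23 dB, so stage 3 doesn't engage; output -37 dB.

-37 dB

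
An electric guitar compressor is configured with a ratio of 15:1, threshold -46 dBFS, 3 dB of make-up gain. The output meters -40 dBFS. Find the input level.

Remove make-up: -40 − 3 = -43 dBFS.
That's 3 dB above the -46 dBFS threshold.
Undo the ratio: input overshoot = 3 × 15 = 45 dB, giving input = -1 dBFS.

-1 dBFS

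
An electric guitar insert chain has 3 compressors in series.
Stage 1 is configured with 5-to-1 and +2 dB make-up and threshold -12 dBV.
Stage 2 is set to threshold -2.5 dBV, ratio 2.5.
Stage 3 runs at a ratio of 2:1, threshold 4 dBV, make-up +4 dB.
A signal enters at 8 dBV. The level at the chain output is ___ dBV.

-2 dBV

Stage 1: 20 dB above -12 dBV, reduced 5:1 to 4 dB above → -8 dBV; +2 dB make-up → -6 dBV.
Stage 2: -6 dBV ≤ -2.5 dBV, so stage 2 doesn't engage; output -6 dBV.
Stage 3: below threshold (-6 ≤ 4); passes unchanged; make-up brings it to -2 dBV.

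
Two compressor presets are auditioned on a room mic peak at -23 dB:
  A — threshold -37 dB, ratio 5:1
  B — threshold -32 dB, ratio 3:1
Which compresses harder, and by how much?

A: 14 dB over, compressed to 2.8 dB over, so 11.2 dB of GR.
B: 9 dB over, compressed to 3 dB over, so 6 dB of GR.
Difference: 5.2 dB in favour of A.

A, by 5.2 dB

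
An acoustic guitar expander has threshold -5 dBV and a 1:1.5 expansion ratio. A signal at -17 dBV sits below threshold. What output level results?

-23 dBV

Below threshold, a 1:1.5 expander applies gain = (1.5−1)×(T − x) of attenuation.
(1.5−1) × 12 = 6 dB, so output = -17 − 6 = -23 dBV.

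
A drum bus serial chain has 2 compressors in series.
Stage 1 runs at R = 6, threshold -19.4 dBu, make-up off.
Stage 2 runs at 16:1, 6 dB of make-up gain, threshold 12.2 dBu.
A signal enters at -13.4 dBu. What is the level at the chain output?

Stage 1: 6 dB above -19.4 dBu, reduced 6:1 to 1 dB above → -18.4 dBu.
Stage 2: below threshold (-18.4 ≤ 12.2); passes unchanged; make-up brings it to -12.4 dBu.

-12.4 dBu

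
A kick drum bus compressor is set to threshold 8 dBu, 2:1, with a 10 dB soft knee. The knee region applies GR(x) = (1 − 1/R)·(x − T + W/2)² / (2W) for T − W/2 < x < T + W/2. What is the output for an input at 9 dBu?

x − T + W/2 = 9 − 8 + 5 = 6.
GR = (1 − 1/2) × 6² / 20 = 0.5 × 36 / 20 = 0.9 dB.
Output = 9 − 0.9 = 8.1 dBu.

8.1 dBu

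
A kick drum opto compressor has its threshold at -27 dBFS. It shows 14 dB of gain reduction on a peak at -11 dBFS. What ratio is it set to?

Input overshoot = -11 − (-27) = 16 dB.
Output overshoot = 16 − 14 = 2 dB.
Ratio = input overshoot / output overshoot = 16 / 2 = 8.

8:1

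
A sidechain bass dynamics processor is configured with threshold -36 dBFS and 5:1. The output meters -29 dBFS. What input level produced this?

-1 dBFS

The compressed level sits -29 − (-36) = 7 dB over threshold.
Before 5:1 compression the overshoot was 7 × 5 = 35 dB, so input = -36 + 35 = -1 dBFS.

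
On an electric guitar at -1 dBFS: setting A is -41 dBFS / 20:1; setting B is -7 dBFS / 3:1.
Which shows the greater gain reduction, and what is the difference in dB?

A, by 34 dB

A: 40 dB over, compressed to 2 dB over, so 38 dB of GR.
B: 6 dB over, compressed to 2 dB over, so 4 dB of GR.
Difference: 34 dB in favour of A.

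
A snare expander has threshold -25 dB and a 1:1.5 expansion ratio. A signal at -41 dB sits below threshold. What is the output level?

The input is 16 dB below the -25 dB threshold.
A 1:1.5 expander multiplies undershoot by 1.5: 16 × 1.5 = 24 dB below threshold.
Output = -25 − 24 = -49 dB.

-49 dB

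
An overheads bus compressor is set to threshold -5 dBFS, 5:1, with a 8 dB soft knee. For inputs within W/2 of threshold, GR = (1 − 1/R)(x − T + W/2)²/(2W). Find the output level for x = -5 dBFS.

x − T + W/2 = -5 − (-5) + 4 = 4.
GR = (1 − 1/5) × 4² / 16 = 0.8 × 16 / 16 = 0.8 dB.
Output = -5 − 0.8 = -5.8 dBFS.

-5.8 dBFS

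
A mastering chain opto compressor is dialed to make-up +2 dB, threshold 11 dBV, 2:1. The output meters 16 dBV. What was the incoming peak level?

Stripping the +2 dB make-up gives 14 dBV at the gain stage.
Post-compression overshoot = 14 − 11 = 3 dB.
Input overshoot = R × output overshoot = 6 dB → input = 11 + 6 = 17 dBV.

17 dBV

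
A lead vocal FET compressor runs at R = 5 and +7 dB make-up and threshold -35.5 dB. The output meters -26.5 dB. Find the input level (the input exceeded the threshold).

Remove make-up: -26.5 − 7 = -33.5 dB.
Post-compression overshoot = -33.5 − (-35.5) = 2 dB.
Before 5:1 compression the overshoot was 2 × 5 = 10 dB, so input = -35.5 + 10 = -25.5 dB.

-25.5 dB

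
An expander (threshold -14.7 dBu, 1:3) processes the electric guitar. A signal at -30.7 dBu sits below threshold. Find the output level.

-62.7 dBu

Undershoot = (-14.7) − (-30.7) = 16 dB.
At 1:3, that expands to 48 dB under threshold.
Output = -14.7 − 48 = -62.7 dBu.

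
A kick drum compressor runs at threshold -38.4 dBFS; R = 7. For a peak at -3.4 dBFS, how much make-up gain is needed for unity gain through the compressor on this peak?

30 dB

Overshoot 35 dB → 35/7 = 5 dB after compression, so the compressed level is -38.4 + 5 = -33.4 dBFS.
Make-up = target − compressed = -3.4 − (-33.4) = 30 dB.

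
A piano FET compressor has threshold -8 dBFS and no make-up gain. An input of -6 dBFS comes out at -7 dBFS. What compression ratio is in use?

2:1

Input overshoot = -6 − (-8) = 2 dB; output overshoot = -7 − (-8) = 1 dB.
Ratio = 2 / 1 = 2.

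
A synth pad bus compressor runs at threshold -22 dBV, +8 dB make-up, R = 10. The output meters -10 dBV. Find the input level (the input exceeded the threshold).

18 dBV

Stripping the +8 dB make-up gives -18 dBV at the gain stage.
Post-compression overshoot = -18 − (-22) = 4 dB.
Undo the ratio: input overshoot = 4 × 10 = 40 dB, giving input = 18 dBV.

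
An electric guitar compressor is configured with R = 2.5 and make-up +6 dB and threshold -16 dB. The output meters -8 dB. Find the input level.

-11 dB

Stripping the +6 dB make-up gives -14 dB at the gain stage.
The compressed level sits -14 − (-16) = 2 dB over threshold.
Input overshoot = R × output overshoot = 5 dB → input = -16 + 5 = -11 dB.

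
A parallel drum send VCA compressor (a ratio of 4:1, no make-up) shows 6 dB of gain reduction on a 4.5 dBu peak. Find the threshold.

-3.5 dBu

Let T be the threshold. Output overshoot = (input overshoot)/R, so -1.5 − T = (4.5 − T)/4.
4·(-1.5 − T) = 4.5 − T → 3·T = -6 − 4.5 = -10.5.
T = -10.5/3 = -3.5 dBu.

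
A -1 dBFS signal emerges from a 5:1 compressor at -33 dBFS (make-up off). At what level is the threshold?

-41 dBFS

Gain reduction = -1 − (-33) = 32 dB; output overshoot = GR / (R − 1) = 32 / 4 = 8 dB.
Threshold = output − output overshoot = -33 − 8 = -41 dBFS.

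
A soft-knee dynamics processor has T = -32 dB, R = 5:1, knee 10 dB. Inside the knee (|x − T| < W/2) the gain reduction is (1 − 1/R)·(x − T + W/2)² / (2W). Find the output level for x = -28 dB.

x − T + W/2 = -28 − (-32) + 5 = 9.
GR = (1 − 1/5) × 9² / 20 = 0.8 × 81 / 20 = 3.24 dB.
Output = -28 − 3.24 = -31.24 dB.

-31.24 dB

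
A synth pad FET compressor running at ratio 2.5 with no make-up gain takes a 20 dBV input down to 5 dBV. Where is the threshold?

Let T be the threshold. Output overshoot = (input overshoot)/R, so 5 − T = (20 − T)/2.5.
2.5·(5 − T) = 20 − T → 1.5·T = 12.5 − 20 = -7.5.
T = -7.5/1.5 = -5 dBV.

-5 dBV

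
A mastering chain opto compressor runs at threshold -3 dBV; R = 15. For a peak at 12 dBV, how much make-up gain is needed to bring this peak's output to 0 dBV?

2 dB

Without make-up, output = threshold + overshoot/15 = -3 + 1 = -2 dBV.
Gap to target: 2 dB.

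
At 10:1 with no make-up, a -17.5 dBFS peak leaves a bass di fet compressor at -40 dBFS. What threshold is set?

-42.5 dBFS

Input is 25 dB above T (since output overshoot × R = input overshoot: (-40 − T)·10 = -17.5 − T gives T = -42.5 dBFS).
Check: -42.5 + (-17.5 − (-42.5))/10 = -42.5 + 2.5 = -40 dBFS. ✓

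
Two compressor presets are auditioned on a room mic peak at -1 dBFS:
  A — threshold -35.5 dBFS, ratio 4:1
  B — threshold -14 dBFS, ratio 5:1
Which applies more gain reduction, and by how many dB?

A, by 15.475 dB

A: 34.5 dB over, compressed to 8.625 dB over, so 25.875 dB of GR.
B: 13 dB over, compressed to 2.6 dB over, so 10.4 dB of GR.
A applies 15.475 dB more gain reduction.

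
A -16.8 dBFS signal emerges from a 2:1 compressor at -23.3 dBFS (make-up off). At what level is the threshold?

-29.8 dBFS

Gain reduction = -16.8 − (-23.3) = 6.5 dB; output overshoot = GR / (R − 1) = 6.5 / 1 = 6.5 dB.
Threshold = output − output overshoot = -23.3 − 6.5 = -29.8 dBFS.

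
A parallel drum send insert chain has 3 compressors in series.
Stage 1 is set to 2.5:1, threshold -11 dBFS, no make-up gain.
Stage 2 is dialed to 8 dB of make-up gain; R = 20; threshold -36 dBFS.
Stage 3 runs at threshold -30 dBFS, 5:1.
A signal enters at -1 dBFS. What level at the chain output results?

-29.31 dBFS

Stage 1: overshoot 10 dB → 10/2.5 = 4 dB → -7 dBFS.
Stage 2: overshoot 29 dB → 29/20 = 1.45 dB → -34.55 dBFS; +8 dB make-up → -26.55 dBFS.
Stage 3: overshoot 3.45 dB → 3.45/5 = 0.69 dB → -29.31 dBFS.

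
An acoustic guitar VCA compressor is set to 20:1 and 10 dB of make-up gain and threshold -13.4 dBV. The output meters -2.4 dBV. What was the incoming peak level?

6.6 dBV

Stripping the +10 dB make-up gives -12.4 dBV at the gain stage.
That's 1 dB above the -13.4 dBV threshold.
Before 20:1 compression the overshoot was 1 × 20 = 20 dB, so input = -13.4 + 20 = 6.6 dBV.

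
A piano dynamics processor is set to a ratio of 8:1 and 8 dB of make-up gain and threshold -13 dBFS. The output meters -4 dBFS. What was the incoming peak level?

Before make-up, the level was -4 − 8 = -12 dBFS.
That's 1 dB above the -13 dBFS threshold.
Input overshoot = R × output overshoot = 8 dB → input = -13 + 8 = -5 dBFS.

-5 dBFS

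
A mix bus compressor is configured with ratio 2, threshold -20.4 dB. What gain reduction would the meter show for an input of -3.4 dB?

8.5 dB

The signal is 17 dB above threshold.
At 2:1, output sits 17/2 = 8.5 dB above threshold.
So the signal is attenuated by 17 − 8.5 = 8.5 dB.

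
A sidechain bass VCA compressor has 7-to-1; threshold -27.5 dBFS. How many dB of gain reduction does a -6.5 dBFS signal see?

Overshoot = -6.5 − (-27.5) = 21 dB.
At 7:1, output sits 21/7 = 3 dB above threshold.
GR = overshoot in − overshoot out = 21 − 3 = 18 dB.

18 dB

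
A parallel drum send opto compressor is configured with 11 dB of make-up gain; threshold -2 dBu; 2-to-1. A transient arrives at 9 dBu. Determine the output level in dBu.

The input is 11 dB above the -2 dBu threshold.
2:1 compression reduces that to 11/2 = 5.5 dB over.
That puts the output at 3.5 dBu; make-up adds 11 dB, giving 14.5 dBu.

14.5 dBu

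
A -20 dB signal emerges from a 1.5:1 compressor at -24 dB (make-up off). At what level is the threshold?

Gain reduction = -20 − (-24) = 4 dB; output overshoot = GR / (R − 1) = 4 / 0.5 = 8 dB.
Threshold = output − output overshoot = -24 − 8 = -32 dB.

-32 dB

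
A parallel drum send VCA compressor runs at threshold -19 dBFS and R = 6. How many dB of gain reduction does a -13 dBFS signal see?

5 dB

The signal is 6 dB above threshold.
After 6:1 compression the overshoot becomes 6/6 = 1 dB.
Gain reduction = 6 − 1 = 5 dB.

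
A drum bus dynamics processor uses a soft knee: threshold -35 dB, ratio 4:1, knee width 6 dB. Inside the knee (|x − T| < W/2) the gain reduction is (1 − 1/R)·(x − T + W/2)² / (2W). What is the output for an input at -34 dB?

x − T + W/2 = -34 − (-35) + 3 = 4.
GR = (1 − 1/4) × 4² / 12 = 0.75 × 16 / 12 = 1 dB.
Output = -34 − 1 = -35 dB.

-35 dB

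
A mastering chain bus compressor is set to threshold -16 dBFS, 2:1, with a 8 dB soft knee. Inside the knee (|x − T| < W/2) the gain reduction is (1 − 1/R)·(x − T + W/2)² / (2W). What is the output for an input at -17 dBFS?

-17.28125 dBFS

x − T + W/2 = -17 − (-16) + 4 = 3.
GR = (1 − 1/2) × 3² / 16 = 0.5 × 9 / 16 = 0.28125 dB.
Output = -17 − 0.28125 = -17.28125 dBFS.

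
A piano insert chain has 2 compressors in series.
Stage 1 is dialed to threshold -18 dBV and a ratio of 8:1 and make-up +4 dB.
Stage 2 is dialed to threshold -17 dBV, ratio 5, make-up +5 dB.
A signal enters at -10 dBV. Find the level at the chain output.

-11.2 dBV

Stage 1: -10 dBV is 8 dB over -18 dBV; at 8:1 that becomes 1 dB over, giving -17 dBV; +4 dB make-up → -13 dBV.
Stage 2: -13 dBV is 4 dB over -17 dBV; at 5:1 that becomes 0.8 dB over, giving -16.2 dBV; +5 dB make-up → -11.2 dBV.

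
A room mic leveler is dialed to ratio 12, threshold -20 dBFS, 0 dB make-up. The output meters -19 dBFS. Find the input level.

The compressed level sits -19 − (-20) = 1 dB over threshold.
Undo the ratio: input overshoot = 1 × 12 = 12 dB, giving input = -8 dBFS.

-8 dBFS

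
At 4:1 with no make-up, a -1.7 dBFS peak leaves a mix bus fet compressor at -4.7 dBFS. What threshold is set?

-5.7 dBFS

Input is 4 dB above T (since output overshoot × R = input overshoot: (-4.7 − T)·4 = -1.7 − T gives T = -5.7 dBFS).
Check: -5.7 + (-1.7 − (-5.7))/4 = -5.7 + 1 = -4.7 dBFS. ✓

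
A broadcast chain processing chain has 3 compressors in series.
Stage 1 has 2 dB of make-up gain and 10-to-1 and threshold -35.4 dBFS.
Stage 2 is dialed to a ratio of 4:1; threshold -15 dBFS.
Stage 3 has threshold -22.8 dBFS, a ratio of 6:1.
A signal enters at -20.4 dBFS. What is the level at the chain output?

Stage 1: overshoot 15 dB → 15/10 = 1.5 dB → -33.9 dBFS; +2 dB make-up → -31.9 dBFS.
Stage 2: below threshold (-31.9 ≤ -15); passes unchanged; output -31.9 dBFS.
Stage 3: below threshold (-31.9 ≤ -22.8); passes unchanged; output -31.9 dBFS.

-31.9 dBFS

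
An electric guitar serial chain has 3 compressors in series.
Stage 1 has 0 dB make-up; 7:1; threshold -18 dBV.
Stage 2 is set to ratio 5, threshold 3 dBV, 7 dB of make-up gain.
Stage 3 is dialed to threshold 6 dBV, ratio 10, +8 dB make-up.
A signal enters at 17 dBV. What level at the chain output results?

Stage 1: overshoot 35 dB → 35/7 = 5 dB → -13 dBV.
Stage 2: -13 dBV ≤ 3 dBV, so stage 2 doesn't engage; make-up brings it to -6 dBV.
Stage 3: -6 dBV ≤ 6 dBV, so stage 3 doesn't engage; make-up brings it to 2 dBV.

2 dBV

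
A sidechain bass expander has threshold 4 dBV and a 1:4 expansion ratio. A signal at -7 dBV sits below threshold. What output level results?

-40 dBV

Undershoot = 4 − (-7) = 11 dB.
At 1:4, that expands to 44 dB under threshold.
Output = 4 − 44 = -40 dBV.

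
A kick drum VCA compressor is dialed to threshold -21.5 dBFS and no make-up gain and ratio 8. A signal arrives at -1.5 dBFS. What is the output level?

-19 dBFS

The input is 20 dB above the -21.5 dBFS threshold.
8:1 compression reduces that to 20/8 = 2.5 dB over.
Output = -21.5 + 2.5 = -19 dBFS.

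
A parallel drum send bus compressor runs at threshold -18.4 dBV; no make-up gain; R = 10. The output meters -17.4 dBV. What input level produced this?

-8.4 dBV

Post-compression overshoot = -17.4 − (-18.4) = 1 dB.
Before 10:1 compression the overshoot was 1 × 10 = 10 dB, so input = -18.4 + 10 = -8.4 dBV.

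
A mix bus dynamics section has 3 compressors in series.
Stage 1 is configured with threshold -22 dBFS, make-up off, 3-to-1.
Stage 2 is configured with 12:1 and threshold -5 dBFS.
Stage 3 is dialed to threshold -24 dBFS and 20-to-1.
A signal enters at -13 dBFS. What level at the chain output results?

Stage 1: overshoot 9 dB → 9/3 = 3 dB → -19 dBFS.
Stage 2: below threshold (-19 ≤ -5); passes unchanged; output -19 dBFS.
Stage 3: -19 dBFS is 5 dB over -24 dBFS; at 20:1 that becomes 0.25 dB over, giving -23.75 dBFS.

-23.75 dBFS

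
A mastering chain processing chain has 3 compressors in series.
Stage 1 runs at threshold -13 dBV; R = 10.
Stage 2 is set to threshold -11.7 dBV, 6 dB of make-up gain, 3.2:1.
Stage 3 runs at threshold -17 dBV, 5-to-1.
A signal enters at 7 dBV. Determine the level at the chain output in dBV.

-14.69625 dBV

Stage 1: 20 dB above -13 dBV, reduced 10:1 to 2 dB above → -11 dBV.
Stage 2: -11 dBV is 0.7 dB over -11.7 dBV; at 3.2:1 that becomes 0.21875 dB over, giving -11.48125 dBV; +6 dB make-up → -5.48125 dBV.
Stage 3: overshoot 11.51875 dB → 11.51875/5 = 2.30375 dB → -14.69625 dBV.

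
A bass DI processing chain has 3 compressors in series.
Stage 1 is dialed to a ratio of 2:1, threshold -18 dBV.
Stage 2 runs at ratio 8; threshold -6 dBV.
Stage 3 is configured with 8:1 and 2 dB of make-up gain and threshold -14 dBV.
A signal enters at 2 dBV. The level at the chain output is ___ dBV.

Stage 1: overshoot 20 dB → 20/2 = 10 dB → -8 dBV.
Stage 2: -8 dBV ≤ -6 dBV, so stage 2 doesn't engage; output -8 dBV.
Stage 3: -8 dBV is 6 dB over -14 dBV; at 8:1 that becomes 0.75 dB over, giving -13.25 dBV; +2 dB make-up → -11.25 dBV.

-11.25 dBV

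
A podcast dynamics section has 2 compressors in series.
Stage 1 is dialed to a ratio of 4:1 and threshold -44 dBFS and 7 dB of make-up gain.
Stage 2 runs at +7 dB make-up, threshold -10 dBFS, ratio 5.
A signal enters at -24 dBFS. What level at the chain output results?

Stage 1: -24 dBFS is 20 dB over -44 dBFS; at 4:1 that becomes 5 dB over, giving -39 dBFS; +7 dB make-up → -32 dBFS.
Stage 2: -32 dBFS is at or below the -10 dBFS threshold — no compression; make-up brings it to -25 dBFS.

-25 dBFS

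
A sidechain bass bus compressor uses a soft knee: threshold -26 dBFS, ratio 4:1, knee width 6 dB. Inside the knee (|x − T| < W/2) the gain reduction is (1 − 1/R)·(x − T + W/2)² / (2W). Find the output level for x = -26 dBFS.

x − T + W/2 = -26 − (-26) + 3 = 3.
GR = (1 − 1/4) × 3² / 12 = 0.75 × 9 / 12 = 0.5625 dB.
Output = -26 − 0.5625 = -26.5625 dBFS.

-26.5625 dBFS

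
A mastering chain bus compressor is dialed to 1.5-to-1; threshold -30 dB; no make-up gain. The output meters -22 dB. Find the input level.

The compressed level sits -22 − (-30) = 8 dB over threshold.
Undo the ratio: input overshoot = 8 × 1.5 = 12 dB, giving input = -18 dB.

-18 dB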